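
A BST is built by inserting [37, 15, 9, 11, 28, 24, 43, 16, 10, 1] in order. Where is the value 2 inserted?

Starting tree (level order): [37, 15, 43, 9, 28, None, None, 1, 11, 24, None, None, None, 10, None, 16]
Insertion path: 37 -> 15 -> 9 -> 1
Result: insert 2 as right child of 1
Final tree (level order): [37, 15, 43, 9, 28, None, None, 1, 11, 24, None, None, 2, 10, None, 16]


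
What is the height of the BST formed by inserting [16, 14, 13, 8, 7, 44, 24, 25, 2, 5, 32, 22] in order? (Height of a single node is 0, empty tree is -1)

Insertion order: [16, 14, 13, 8, 7, 44, 24, 25, 2, 5, 32, 22]
Tree (level-order array): [16, 14, 44, 13, None, 24, None, 8, None, 22, 25, 7, None, None, None, None, 32, 2, None, None, None, None, 5]
Compute height bottom-up (empty subtree = -1):
  height(5) = 1 + max(-1, -1) = 0
  height(2) = 1 + max(-1, 0) = 1
  height(7) = 1 + max(1, -1) = 2
  height(8) = 1 + max(2, -1) = 3
  height(13) = 1 + max(3, -1) = 4
  height(14) = 1 + max(4, -1) = 5
  height(22) = 1 + max(-1, -1) = 0
  height(32) = 1 + max(-1, -1) = 0
  height(25) = 1 + max(-1, 0) = 1
  height(24) = 1 + max(0, 1) = 2
  height(44) = 1 + max(2, -1) = 3
  height(16) = 1 + max(5, 3) = 6
Height = 6


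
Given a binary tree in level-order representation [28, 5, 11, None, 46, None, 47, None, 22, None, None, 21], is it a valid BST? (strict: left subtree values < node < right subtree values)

Level-order array: [28, 5, 11, None, 46, None, 47, None, 22, None, None, 21]
Validate using subtree bounds (lo, hi): at each node, require lo < value < hi,
then recurse left with hi=value and right with lo=value.
Preorder trace (stopping at first violation):
  at node 28 with bounds (-inf, +inf): OK
  at node 5 with bounds (-inf, 28): OK
  at node 46 with bounds (5, 28): VIOLATION
Node 46 violates its bound: not (5 < 46 < 28).
Result: Not a valid BST


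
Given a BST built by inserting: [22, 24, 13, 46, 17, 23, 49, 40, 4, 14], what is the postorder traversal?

Tree insertion order: [22, 24, 13, 46, 17, 23, 49, 40, 4, 14]
Tree (level-order array): [22, 13, 24, 4, 17, 23, 46, None, None, 14, None, None, None, 40, 49]
Postorder traversal: [4, 14, 17, 13, 23, 40, 49, 46, 24, 22]


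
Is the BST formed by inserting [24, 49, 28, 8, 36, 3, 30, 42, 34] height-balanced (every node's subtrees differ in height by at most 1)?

Tree (level-order array): [24, 8, 49, 3, None, 28, None, None, None, None, 36, 30, 42, None, 34]
Definition: a tree is height-balanced if, at every node, |h(left) - h(right)| <= 1 (empty subtree has height -1).
Bottom-up per-node check:
  node 3: h_left=-1, h_right=-1, diff=0 [OK], height=0
  node 8: h_left=0, h_right=-1, diff=1 [OK], height=1
  node 34: h_left=-1, h_right=-1, diff=0 [OK], height=0
  node 30: h_left=-1, h_right=0, diff=1 [OK], height=1
  node 42: h_left=-1, h_right=-1, diff=0 [OK], height=0
  node 36: h_left=1, h_right=0, diff=1 [OK], height=2
  node 28: h_left=-1, h_right=2, diff=3 [FAIL (|-1-2|=3 > 1)], height=3
  node 49: h_left=3, h_right=-1, diff=4 [FAIL (|3--1|=4 > 1)], height=4
  node 24: h_left=1, h_right=4, diff=3 [FAIL (|1-4|=3 > 1)], height=5
Node 28 violates the condition: |-1 - 2| = 3 > 1.
Result: Not balanced


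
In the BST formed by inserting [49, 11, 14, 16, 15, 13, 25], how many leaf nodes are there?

Tree built from: [49, 11, 14, 16, 15, 13, 25]
Tree (level-order array): [49, 11, None, None, 14, 13, 16, None, None, 15, 25]
Rule: A leaf has 0 children.
Per-node child counts:
  node 49: 1 child(ren)
  node 11: 1 child(ren)
  node 14: 2 child(ren)
  node 13: 0 child(ren)
  node 16: 2 child(ren)
  node 15: 0 child(ren)
  node 25: 0 child(ren)
Matching nodes: [13, 15, 25]
Count of leaf nodes: 3


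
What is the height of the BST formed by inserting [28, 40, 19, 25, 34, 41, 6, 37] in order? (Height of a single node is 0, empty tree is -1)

Insertion order: [28, 40, 19, 25, 34, 41, 6, 37]
Tree (level-order array): [28, 19, 40, 6, 25, 34, 41, None, None, None, None, None, 37]
Compute height bottom-up (empty subtree = -1):
  height(6) = 1 + max(-1, -1) = 0
  height(25) = 1 + max(-1, -1) = 0
  height(19) = 1 + max(0, 0) = 1
  height(37) = 1 + max(-1, -1) = 0
  height(34) = 1 + max(-1, 0) = 1
  height(41) = 1 + max(-1, -1) = 0
  height(40) = 1 + max(1, 0) = 2
  height(28) = 1 + max(1, 2) = 3
Height = 3


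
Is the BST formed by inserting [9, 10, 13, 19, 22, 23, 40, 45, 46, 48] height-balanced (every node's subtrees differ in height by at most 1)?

Tree (level-order array): [9, None, 10, None, 13, None, 19, None, 22, None, 23, None, 40, None, 45, None, 46, None, 48]
Definition: a tree is height-balanced if, at every node, |h(left) - h(right)| <= 1 (empty subtree has height -1).
Bottom-up per-node check:
  node 48: h_left=-1, h_right=-1, diff=0 [OK], height=0
  node 46: h_left=-1, h_right=0, diff=1 [OK], height=1
  node 45: h_left=-1, h_right=1, diff=2 [FAIL (|-1-1|=2 > 1)], height=2
  node 40: h_left=-1, h_right=2, diff=3 [FAIL (|-1-2|=3 > 1)], height=3
  node 23: h_left=-1, h_right=3, diff=4 [FAIL (|-1-3|=4 > 1)], height=4
  node 22: h_left=-1, h_right=4, diff=5 [FAIL (|-1-4|=5 > 1)], height=5
  node 19: h_left=-1, h_right=5, diff=6 [FAIL (|-1-5|=6 > 1)], height=6
  node 13: h_left=-1, h_right=6, diff=7 [FAIL (|-1-6|=7 > 1)], height=7
  node 10: h_left=-1, h_right=7, diff=8 [FAIL (|-1-7|=8 > 1)], height=8
  node 9: h_left=-1, h_right=8, diff=9 [FAIL (|-1-8|=9 > 1)], height=9
Node 45 violates the condition: |-1 - 1| = 2 > 1.
Result: Not balanced


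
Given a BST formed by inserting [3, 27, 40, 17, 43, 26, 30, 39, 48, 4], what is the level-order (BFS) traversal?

Tree insertion order: [3, 27, 40, 17, 43, 26, 30, 39, 48, 4]
Tree (level-order array): [3, None, 27, 17, 40, 4, 26, 30, 43, None, None, None, None, None, 39, None, 48]
BFS from the root, enqueuing left then right child of each popped node:
  queue [3] -> pop 3, enqueue [27], visited so far: [3]
  queue [27] -> pop 27, enqueue [17, 40], visited so far: [3, 27]
  queue [17, 40] -> pop 17, enqueue [4, 26], visited so far: [3, 27, 17]
  queue [40, 4, 26] -> pop 40, enqueue [30, 43], visited so far: [3, 27, 17, 40]
  queue [4, 26, 30, 43] -> pop 4, enqueue [none], visited so far: [3, 27, 17, 40, 4]
  queue [26, 30, 43] -> pop 26, enqueue [none], visited so far: [3, 27, 17, 40, 4, 26]
  queue [30, 43] -> pop 30, enqueue [39], visited so far: [3, 27, 17, 40, 4, 26, 30]
  queue [43, 39] -> pop 43, enqueue [48], visited so far: [3, 27, 17, 40, 4, 26, 30, 43]
  queue [39, 48] -> pop 39, enqueue [none], visited so far: [3, 27, 17, 40, 4, 26, 30, 43, 39]
  queue [48] -> pop 48, enqueue [none], visited so far: [3, 27, 17, 40, 4, 26, 30, 43, 39, 48]
Result: [3, 27, 17, 40, 4, 26, 30, 43, 39, 48]


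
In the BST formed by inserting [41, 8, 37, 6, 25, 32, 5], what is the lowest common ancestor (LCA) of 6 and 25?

Tree insertion order: [41, 8, 37, 6, 25, 32, 5]
Tree (level-order array): [41, 8, None, 6, 37, 5, None, 25, None, None, None, None, 32]
In a BST, the LCA of p=6, q=25 is the first node v on the
root-to-leaf path with p <= v <= q (go left if both < v, right if both > v).
Walk from root:
  at 41: both 6 and 25 < 41, go left
  at 8: 6 <= 8 <= 25, this is the LCA
LCA = 8


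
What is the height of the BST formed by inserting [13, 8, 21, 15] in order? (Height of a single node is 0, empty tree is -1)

Insertion order: [13, 8, 21, 15]
Tree (level-order array): [13, 8, 21, None, None, 15]
Compute height bottom-up (empty subtree = -1):
  height(8) = 1 + max(-1, -1) = 0
  height(15) = 1 + max(-1, -1) = 0
  height(21) = 1 + max(0, -1) = 1
  height(13) = 1 + max(0, 1) = 2
Height = 2


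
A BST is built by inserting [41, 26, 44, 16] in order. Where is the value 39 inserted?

Starting tree (level order): [41, 26, 44, 16]
Insertion path: 41 -> 26
Result: insert 39 as right child of 26
Final tree (level order): [41, 26, 44, 16, 39]


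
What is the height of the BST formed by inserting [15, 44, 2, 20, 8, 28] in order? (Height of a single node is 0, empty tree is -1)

Insertion order: [15, 44, 2, 20, 8, 28]
Tree (level-order array): [15, 2, 44, None, 8, 20, None, None, None, None, 28]
Compute height bottom-up (empty subtree = -1):
  height(8) = 1 + max(-1, -1) = 0
  height(2) = 1 + max(-1, 0) = 1
  height(28) = 1 + max(-1, -1) = 0
  height(20) = 1 + max(-1, 0) = 1
  height(44) = 1 + max(1, -1) = 2
  height(15) = 1 + max(1, 2) = 3
Height = 3


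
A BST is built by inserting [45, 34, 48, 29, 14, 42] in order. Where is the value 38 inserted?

Starting tree (level order): [45, 34, 48, 29, 42, None, None, 14]
Insertion path: 45 -> 34 -> 42
Result: insert 38 as left child of 42
Final tree (level order): [45, 34, 48, 29, 42, None, None, 14, None, 38]


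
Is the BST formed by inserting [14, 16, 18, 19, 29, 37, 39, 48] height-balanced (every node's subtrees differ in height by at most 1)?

Tree (level-order array): [14, None, 16, None, 18, None, 19, None, 29, None, 37, None, 39, None, 48]
Definition: a tree is height-balanced if, at every node, |h(left) - h(right)| <= 1 (empty subtree has height -1).
Bottom-up per-node check:
  node 48: h_left=-1, h_right=-1, diff=0 [OK], height=0
  node 39: h_left=-1, h_right=0, diff=1 [OK], height=1
  node 37: h_left=-1, h_right=1, diff=2 [FAIL (|-1-1|=2 > 1)], height=2
  node 29: h_left=-1, h_right=2, diff=3 [FAIL (|-1-2|=3 > 1)], height=3
  node 19: h_left=-1, h_right=3, diff=4 [FAIL (|-1-3|=4 > 1)], height=4
  node 18: h_left=-1, h_right=4, diff=5 [FAIL (|-1-4|=5 > 1)], height=5
  node 16: h_left=-1, h_right=5, diff=6 [FAIL (|-1-5|=6 > 1)], height=6
  node 14: h_left=-1, h_right=6, diff=7 [FAIL (|-1-6|=7 > 1)], height=7
Node 37 violates the condition: |-1 - 1| = 2 > 1.
Result: Not balanced


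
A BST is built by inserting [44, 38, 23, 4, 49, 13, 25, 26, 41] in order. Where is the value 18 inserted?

Starting tree (level order): [44, 38, 49, 23, 41, None, None, 4, 25, None, None, None, 13, None, 26]
Insertion path: 44 -> 38 -> 23 -> 4 -> 13
Result: insert 18 as right child of 13
Final tree (level order): [44, 38, 49, 23, 41, None, None, 4, 25, None, None, None, 13, None, 26, None, 18]


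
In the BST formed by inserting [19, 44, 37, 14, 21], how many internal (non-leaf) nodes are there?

Tree built from: [19, 44, 37, 14, 21]
Tree (level-order array): [19, 14, 44, None, None, 37, None, 21]
Rule: An internal node has at least one child.
Per-node child counts:
  node 19: 2 child(ren)
  node 14: 0 child(ren)
  node 44: 1 child(ren)
  node 37: 1 child(ren)
  node 21: 0 child(ren)
Matching nodes: [19, 44, 37]
Count of internal (non-leaf) nodes: 3


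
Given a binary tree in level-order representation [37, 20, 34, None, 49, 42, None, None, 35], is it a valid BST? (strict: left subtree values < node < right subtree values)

Level-order array: [37, 20, 34, None, 49, 42, None, None, 35]
Validate using subtree bounds (lo, hi): at each node, require lo < value < hi,
then recurse left with hi=value and right with lo=value.
Preorder trace (stopping at first violation):
  at node 37 with bounds (-inf, +inf): OK
  at node 20 with bounds (-inf, 37): OK
  at node 49 with bounds (20, 37): VIOLATION
Node 49 violates its bound: not (20 < 49 < 37).
Result: Not a valid BST


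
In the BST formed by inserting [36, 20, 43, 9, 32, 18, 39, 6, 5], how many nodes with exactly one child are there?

Tree built from: [36, 20, 43, 9, 32, 18, 39, 6, 5]
Tree (level-order array): [36, 20, 43, 9, 32, 39, None, 6, 18, None, None, None, None, 5]
Rule: These are nodes with exactly 1 non-null child.
Per-node child counts:
  node 36: 2 child(ren)
  node 20: 2 child(ren)
  node 9: 2 child(ren)
  node 6: 1 child(ren)
  node 5: 0 child(ren)
  node 18: 0 child(ren)
  node 32: 0 child(ren)
  node 43: 1 child(ren)
  node 39: 0 child(ren)
Matching nodes: [6, 43]
Count of nodes with exactly one child: 2


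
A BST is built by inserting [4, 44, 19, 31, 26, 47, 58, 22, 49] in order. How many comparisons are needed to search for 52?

Search path for 52: 4 -> 44 -> 47 -> 58 -> 49
Found: False
Comparisons: 5


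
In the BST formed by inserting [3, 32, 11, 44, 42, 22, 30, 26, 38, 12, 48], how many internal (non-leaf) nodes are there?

Tree built from: [3, 32, 11, 44, 42, 22, 30, 26, 38, 12, 48]
Tree (level-order array): [3, None, 32, 11, 44, None, 22, 42, 48, 12, 30, 38, None, None, None, None, None, 26]
Rule: An internal node has at least one child.
Per-node child counts:
  node 3: 1 child(ren)
  node 32: 2 child(ren)
  node 11: 1 child(ren)
  node 22: 2 child(ren)
  node 12: 0 child(ren)
  node 30: 1 child(ren)
  node 26: 0 child(ren)
  node 44: 2 child(ren)
  node 42: 1 child(ren)
  node 38: 0 child(ren)
  node 48: 0 child(ren)
Matching nodes: [3, 32, 11, 22, 30, 44, 42]
Count of internal (non-leaf) nodes: 7


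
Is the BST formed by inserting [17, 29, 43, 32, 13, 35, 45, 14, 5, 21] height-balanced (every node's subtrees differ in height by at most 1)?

Tree (level-order array): [17, 13, 29, 5, 14, 21, 43, None, None, None, None, None, None, 32, 45, None, 35]
Definition: a tree is height-balanced if, at every node, |h(left) - h(right)| <= 1 (empty subtree has height -1).
Bottom-up per-node check:
  node 5: h_left=-1, h_right=-1, diff=0 [OK], height=0
  node 14: h_left=-1, h_right=-1, diff=0 [OK], height=0
  node 13: h_left=0, h_right=0, diff=0 [OK], height=1
  node 21: h_left=-1, h_right=-1, diff=0 [OK], height=0
  node 35: h_left=-1, h_right=-1, diff=0 [OK], height=0
  node 32: h_left=-1, h_right=0, diff=1 [OK], height=1
  node 45: h_left=-1, h_right=-1, diff=0 [OK], height=0
  node 43: h_left=1, h_right=0, diff=1 [OK], height=2
  node 29: h_left=0, h_right=2, diff=2 [FAIL (|0-2|=2 > 1)], height=3
  node 17: h_left=1, h_right=3, diff=2 [FAIL (|1-3|=2 > 1)], height=4
Node 29 violates the condition: |0 - 2| = 2 > 1.
Result: Not balanced


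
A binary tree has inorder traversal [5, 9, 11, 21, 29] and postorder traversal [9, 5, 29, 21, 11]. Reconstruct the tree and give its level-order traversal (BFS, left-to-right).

Inorder:   [5, 9, 11, 21, 29]
Postorder: [9, 5, 29, 21, 11]
Algorithm: postorder visits root last, so walk postorder right-to-left;
each value is the root of the current inorder slice — split it at that
value, recurse on the right subtree first, then the left.
Recursive splits:
  root=11; inorder splits into left=[5, 9], right=[21, 29]
  root=21; inorder splits into left=[], right=[29]
  root=29; inorder splits into left=[], right=[]
  root=5; inorder splits into left=[], right=[9]
  root=9; inorder splits into left=[], right=[]
Reconstructed level-order: [11, 5, 21, 9, 29]


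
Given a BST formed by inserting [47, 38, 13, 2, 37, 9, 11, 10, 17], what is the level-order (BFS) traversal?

Tree insertion order: [47, 38, 13, 2, 37, 9, 11, 10, 17]
Tree (level-order array): [47, 38, None, 13, None, 2, 37, None, 9, 17, None, None, 11, None, None, 10]
BFS from the root, enqueuing left then right child of each popped node:
  queue [47] -> pop 47, enqueue [38], visited so far: [47]
  queue [38] -> pop 38, enqueue [13], visited so far: [47, 38]
  queue [13] -> pop 13, enqueue [2, 37], visited so far: [47, 38, 13]
  queue [2, 37] -> pop 2, enqueue [9], visited so far: [47, 38, 13, 2]
  queue [37, 9] -> pop 37, enqueue [17], visited so far: [47, 38, 13, 2, 37]
  queue [9, 17] -> pop 9, enqueue [11], visited so far: [47, 38, 13, 2, 37, 9]
  queue [17, 11] -> pop 17, enqueue [none], visited so far: [47, 38, 13, 2, 37, 9, 17]
  queue [11] -> pop 11, enqueue [10], visited so far: [47, 38, 13, 2, 37, 9, 17, 11]
  queue [10] -> pop 10, enqueue [none], visited so far: [47, 38, 13, 2, 37, 9, 17, 11, 10]
Result: [47, 38, 13, 2, 37, 9, 17, 11, 10]


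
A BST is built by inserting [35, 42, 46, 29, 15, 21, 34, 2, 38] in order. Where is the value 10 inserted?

Starting tree (level order): [35, 29, 42, 15, 34, 38, 46, 2, 21]
Insertion path: 35 -> 29 -> 15 -> 2
Result: insert 10 as right child of 2
Final tree (level order): [35, 29, 42, 15, 34, 38, 46, 2, 21, None, None, None, None, None, None, None, 10]


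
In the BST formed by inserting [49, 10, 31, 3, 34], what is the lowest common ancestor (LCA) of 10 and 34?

Tree insertion order: [49, 10, 31, 3, 34]
Tree (level-order array): [49, 10, None, 3, 31, None, None, None, 34]
In a BST, the LCA of p=10, q=34 is the first node v on the
root-to-leaf path with p <= v <= q (go left if both < v, right if both > v).
Walk from root:
  at 49: both 10 and 34 < 49, go left
  at 10: 10 <= 10 <= 34, this is the LCA
LCA = 10


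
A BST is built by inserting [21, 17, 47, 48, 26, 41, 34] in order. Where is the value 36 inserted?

Starting tree (level order): [21, 17, 47, None, None, 26, 48, None, 41, None, None, 34]
Insertion path: 21 -> 47 -> 26 -> 41 -> 34
Result: insert 36 as right child of 34
Final tree (level order): [21, 17, 47, None, None, 26, 48, None, 41, None, None, 34, None, None, 36]


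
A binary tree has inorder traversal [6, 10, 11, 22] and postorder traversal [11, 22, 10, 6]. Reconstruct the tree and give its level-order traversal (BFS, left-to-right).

Inorder:   [6, 10, 11, 22]
Postorder: [11, 22, 10, 6]
Algorithm: postorder visits root last, so walk postorder right-to-left;
each value is the root of the current inorder slice — split it at that
value, recurse on the right subtree first, then the left.
Recursive splits:
  root=6; inorder splits into left=[], right=[10, 11, 22]
  root=10; inorder splits into left=[], right=[11, 22]
  root=22; inorder splits into left=[11], right=[]
  root=11; inorder splits into left=[], right=[]
Reconstructed level-order: [6, 10, 22, 11]


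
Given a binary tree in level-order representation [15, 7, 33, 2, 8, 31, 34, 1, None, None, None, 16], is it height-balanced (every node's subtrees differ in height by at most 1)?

Tree (level-order array): [15, 7, 33, 2, 8, 31, 34, 1, None, None, None, 16]
Definition: a tree is height-balanced if, at every node, |h(left) - h(right)| <= 1 (empty subtree has height -1).
Bottom-up per-node check:
  node 1: h_left=-1, h_right=-1, diff=0 [OK], height=0
  node 2: h_left=0, h_right=-1, diff=1 [OK], height=1
  node 8: h_left=-1, h_right=-1, diff=0 [OK], height=0
  node 7: h_left=1, h_right=0, diff=1 [OK], height=2
  node 16: h_left=-1, h_right=-1, diff=0 [OK], height=0
  node 31: h_left=0, h_right=-1, diff=1 [OK], height=1
  node 34: h_left=-1, h_right=-1, diff=0 [OK], height=0
  node 33: h_left=1, h_right=0, diff=1 [OK], height=2
  node 15: h_left=2, h_right=2, diff=0 [OK], height=3
All nodes satisfy the balance condition.
Result: Balanced


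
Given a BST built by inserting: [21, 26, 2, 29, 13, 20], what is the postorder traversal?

Tree insertion order: [21, 26, 2, 29, 13, 20]
Tree (level-order array): [21, 2, 26, None, 13, None, 29, None, 20]
Postorder traversal: [20, 13, 2, 29, 26, 21]


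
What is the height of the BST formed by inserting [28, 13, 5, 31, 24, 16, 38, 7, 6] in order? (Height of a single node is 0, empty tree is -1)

Insertion order: [28, 13, 5, 31, 24, 16, 38, 7, 6]
Tree (level-order array): [28, 13, 31, 5, 24, None, 38, None, 7, 16, None, None, None, 6]
Compute height bottom-up (empty subtree = -1):
  height(6) = 1 + max(-1, -1) = 0
  height(7) = 1 + max(0, -1) = 1
  height(5) = 1 + max(-1, 1) = 2
  height(16) = 1 + max(-1, -1) = 0
  height(24) = 1 + max(0, -1) = 1
  height(13) = 1 + max(2, 1) = 3
  height(38) = 1 + max(-1, -1) = 0
  height(31) = 1 + max(-1, 0) = 1
  height(28) = 1 + max(3, 1) = 4
Height = 4


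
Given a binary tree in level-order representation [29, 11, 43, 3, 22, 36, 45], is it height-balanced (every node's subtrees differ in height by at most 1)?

Tree (level-order array): [29, 11, 43, 3, 22, 36, 45]
Definition: a tree is height-balanced if, at every node, |h(left) - h(right)| <= 1 (empty subtree has height -1).
Bottom-up per-node check:
  node 3: h_left=-1, h_right=-1, diff=0 [OK], height=0
  node 22: h_left=-1, h_right=-1, diff=0 [OK], height=0
  node 11: h_left=0, h_right=0, diff=0 [OK], height=1
  node 36: h_left=-1, h_right=-1, diff=0 [OK], height=0
  node 45: h_left=-1, h_right=-1, diff=0 [OK], height=0
  node 43: h_left=0, h_right=0, diff=0 [OK], height=1
  node 29: h_left=1, h_right=1, diff=0 [OK], height=2
All nodes satisfy the balance condition.
Result: Balanced


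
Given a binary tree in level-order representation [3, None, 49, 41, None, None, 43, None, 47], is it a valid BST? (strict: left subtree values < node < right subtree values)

Level-order array: [3, None, 49, 41, None, None, 43, None, 47]
Validate using subtree bounds (lo, hi): at each node, require lo < value < hi,
then recurse left with hi=value and right with lo=value.
Preorder trace (stopping at first violation):
  at node 3 with bounds (-inf, +inf): OK
  at node 49 with bounds (3, +inf): OK
  at node 41 with bounds (3, 49): OK
  at node 43 with bounds (41, 49): OK
  at node 47 with bounds (43, 49): OK
No violation found at any node.
Result: Valid BST


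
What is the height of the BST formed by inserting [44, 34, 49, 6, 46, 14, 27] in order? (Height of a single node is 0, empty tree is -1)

Insertion order: [44, 34, 49, 6, 46, 14, 27]
Tree (level-order array): [44, 34, 49, 6, None, 46, None, None, 14, None, None, None, 27]
Compute height bottom-up (empty subtree = -1):
  height(27) = 1 + max(-1, -1) = 0
  height(14) = 1 + max(-1, 0) = 1
  height(6) = 1 + max(-1, 1) = 2
  height(34) = 1 + max(2, -1) = 3
  height(46) = 1 + max(-1, -1) = 0
  height(49) = 1 + max(0, -1) = 1
  height(44) = 1 + max(3, 1) = 4
Height = 4


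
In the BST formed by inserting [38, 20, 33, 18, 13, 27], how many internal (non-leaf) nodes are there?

Tree built from: [38, 20, 33, 18, 13, 27]
Tree (level-order array): [38, 20, None, 18, 33, 13, None, 27]
Rule: An internal node has at least one child.
Per-node child counts:
  node 38: 1 child(ren)
  node 20: 2 child(ren)
  node 18: 1 child(ren)
  node 13: 0 child(ren)
  node 33: 1 child(ren)
  node 27: 0 child(ren)
Matching nodes: [38, 20, 18, 33]
Count of internal (non-leaf) nodes: 4


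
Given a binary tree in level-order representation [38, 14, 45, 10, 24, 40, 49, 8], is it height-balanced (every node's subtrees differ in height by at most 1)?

Tree (level-order array): [38, 14, 45, 10, 24, 40, 49, 8]
Definition: a tree is height-balanced if, at every node, |h(left) - h(right)| <= 1 (empty subtree has height -1).
Bottom-up per-node check:
  node 8: h_left=-1, h_right=-1, diff=0 [OK], height=0
  node 10: h_left=0, h_right=-1, diff=1 [OK], height=1
  node 24: h_left=-1, h_right=-1, diff=0 [OK], height=0
  node 14: h_left=1, h_right=0, diff=1 [OK], height=2
  node 40: h_left=-1, h_right=-1, diff=0 [OK], height=0
  node 49: h_left=-1, h_right=-1, diff=0 [OK], height=0
  node 45: h_left=0, h_right=0, diff=0 [OK], height=1
  node 38: h_left=2, h_right=1, diff=1 [OK], height=3
All nodes satisfy the balance condition.
Result: Balanced


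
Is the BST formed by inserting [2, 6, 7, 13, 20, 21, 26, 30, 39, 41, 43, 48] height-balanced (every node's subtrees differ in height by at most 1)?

Tree (level-order array): [2, None, 6, None, 7, None, 13, None, 20, None, 21, None, 26, None, 30, None, 39, None, 41, None, 43, None, 48]
Definition: a tree is height-balanced if, at every node, |h(left) - h(right)| <= 1 (empty subtree has height -1).
Bottom-up per-node check:
  node 48: h_left=-1, h_right=-1, diff=0 [OK], height=0
  node 43: h_left=-1, h_right=0, diff=1 [OK], height=1
  node 41: h_left=-1, h_right=1, diff=2 [FAIL (|-1-1|=2 > 1)], height=2
  node 39: h_left=-1, h_right=2, diff=3 [FAIL (|-1-2|=3 > 1)], height=3
  node 30: h_left=-1, h_right=3, diff=4 [FAIL (|-1-3|=4 > 1)], height=4
  node 26: h_left=-1, h_right=4, diff=5 [FAIL (|-1-4|=5 > 1)], height=5
  node 21: h_left=-1, h_right=5, diff=6 [FAIL (|-1-5|=6 > 1)], height=6
  node 20: h_left=-1, h_right=6, diff=7 [FAIL (|-1-6|=7 > 1)], height=7
  node 13: h_left=-1, h_right=7, diff=8 [FAIL (|-1-7|=8 > 1)], height=8
  node 7: h_left=-1, h_right=8, diff=9 [FAIL (|-1-8|=9 > 1)], height=9
  node 6: h_left=-1, h_right=9, diff=10 [FAIL (|-1-9|=10 > 1)], height=10
  node 2: h_left=-1, h_right=10, diff=11 [FAIL (|-1-10|=11 > 1)], height=11
Node 41 violates the condition: |-1 - 1| = 2 > 1.
Result: Not balanced


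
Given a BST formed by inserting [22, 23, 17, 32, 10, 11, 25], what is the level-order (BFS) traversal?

Tree insertion order: [22, 23, 17, 32, 10, 11, 25]
Tree (level-order array): [22, 17, 23, 10, None, None, 32, None, 11, 25]
BFS from the root, enqueuing left then right child of each popped node:
  queue [22] -> pop 22, enqueue [17, 23], visited so far: [22]
  queue [17, 23] -> pop 17, enqueue [10], visited so far: [22, 17]
  queue [23, 10] -> pop 23, enqueue [32], visited so far: [22, 17, 23]
  queue [10, 32] -> pop 10, enqueue [11], visited so far: [22, 17, 23, 10]
  queue [32, 11] -> pop 32, enqueue [25], visited so far: [22, 17, 23, 10, 32]
  queue [11, 25] -> pop 11, enqueue [none], visited so far: [22, 17, 23, 10, 32, 11]
  queue [25] -> pop 25, enqueue [none], visited so far: [22, 17, 23, 10, 32, 11, 25]
Result: [22, 17, 23, 10, 32, 11, 25]


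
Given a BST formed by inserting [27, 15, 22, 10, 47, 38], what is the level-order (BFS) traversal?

Tree insertion order: [27, 15, 22, 10, 47, 38]
Tree (level-order array): [27, 15, 47, 10, 22, 38]
BFS from the root, enqueuing left then right child of each popped node:
  queue [27] -> pop 27, enqueue [15, 47], visited so far: [27]
  queue [15, 47] -> pop 15, enqueue [10, 22], visited so far: [27, 15]
  queue [47, 10, 22] -> pop 47, enqueue [38], visited so far: [27, 15, 47]
  queue [10, 22, 38] -> pop 10, enqueue [none], visited so far: [27, 15, 47, 10]
  queue [22, 38] -> pop 22, enqueue [none], visited so far: [27, 15, 47, 10, 22]
  queue [38] -> pop 38, enqueue [none], visited so far: [27, 15, 47, 10, 22, 38]
Result: [27, 15, 47, 10, 22, 38]


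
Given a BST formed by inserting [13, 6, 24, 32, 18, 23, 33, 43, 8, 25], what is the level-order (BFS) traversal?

Tree insertion order: [13, 6, 24, 32, 18, 23, 33, 43, 8, 25]
Tree (level-order array): [13, 6, 24, None, 8, 18, 32, None, None, None, 23, 25, 33, None, None, None, None, None, 43]
BFS from the root, enqueuing left then right child of each popped node:
  queue [13] -> pop 13, enqueue [6, 24], visited so far: [13]
  queue [6, 24] -> pop 6, enqueue [8], visited so far: [13, 6]
  queue [24, 8] -> pop 24, enqueue [18, 32], visited so far: [13, 6, 24]
  queue [8, 18, 32] -> pop 8, enqueue [none], visited so far: [13, 6, 24, 8]
  queue [18, 32] -> pop 18, enqueue [23], visited so far: [13, 6, 24, 8, 18]
  queue [32, 23] -> pop 32, enqueue [25, 33], visited so far: [13, 6, 24, 8, 18, 32]
  queue [23, 25, 33] -> pop 23, enqueue [none], visited so far: [13, 6, 24, 8, 18, 32, 23]
  queue [25, 33] -> pop 25, enqueue [none], visited so far: [13, 6, 24, 8, 18, 32, 23, 25]
  queue [33] -> pop 33, enqueue [43], visited so far: [13, 6, 24, 8, 18, 32, 23, 25, 33]
  queue [43] -> pop 43, enqueue [none], visited so far: [13, 6, 24, 8, 18, 32, 23, 25, 33, 43]
Result: [13, 6, 24, 8, 18, 32, 23, 25, 33, 43]


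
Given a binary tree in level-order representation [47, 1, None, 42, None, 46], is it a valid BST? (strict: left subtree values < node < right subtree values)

Level-order array: [47, 1, None, 42, None, 46]
Validate using subtree bounds (lo, hi): at each node, require lo < value < hi,
then recurse left with hi=value and right with lo=value.
Preorder trace (stopping at first violation):
  at node 47 with bounds (-inf, +inf): OK
  at node 1 with bounds (-inf, 47): OK
  at node 42 with bounds (-inf, 1): VIOLATION
Node 42 violates its bound: not (-inf < 42 < 1).
Result: Not a valid BST


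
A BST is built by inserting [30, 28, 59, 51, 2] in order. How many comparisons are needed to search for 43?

Search path for 43: 30 -> 59 -> 51
Found: False
Comparisons: 3


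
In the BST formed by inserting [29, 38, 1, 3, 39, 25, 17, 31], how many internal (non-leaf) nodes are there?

Tree built from: [29, 38, 1, 3, 39, 25, 17, 31]
Tree (level-order array): [29, 1, 38, None, 3, 31, 39, None, 25, None, None, None, None, 17]
Rule: An internal node has at least one child.
Per-node child counts:
  node 29: 2 child(ren)
  node 1: 1 child(ren)
  node 3: 1 child(ren)
  node 25: 1 child(ren)
  node 17: 0 child(ren)
  node 38: 2 child(ren)
  node 31: 0 child(ren)
  node 39: 0 child(ren)
Matching nodes: [29, 1, 3, 25, 38]
Count of internal (non-leaf) nodes: 5


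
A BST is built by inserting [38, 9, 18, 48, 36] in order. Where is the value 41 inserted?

Starting tree (level order): [38, 9, 48, None, 18, None, None, None, 36]
Insertion path: 38 -> 48
Result: insert 41 as left child of 48
Final tree (level order): [38, 9, 48, None, 18, 41, None, None, 36]


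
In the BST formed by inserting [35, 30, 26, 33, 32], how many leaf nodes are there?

Tree built from: [35, 30, 26, 33, 32]
Tree (level-order array): [35, 30, None, 26, 33, None, None, 32]
Rule: A leaf has 0 children.
Per-node child counts:
  node 35: 1 child(ren)
  node 30: 2 child(ren)
  node 26: 0 child(ren)
  node 33: 1 child(ren)
  node 32: 0 child(ren)
Matching nodes: [26, 32]
Count of leaf nodes: 2


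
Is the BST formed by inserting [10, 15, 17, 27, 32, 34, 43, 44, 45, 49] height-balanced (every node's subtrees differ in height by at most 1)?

Tree (level-order array): [10, None, 15, None, 17, None, 27, None, 32, None, 34, None, 43, None, 44, None, 45, None, 49]
Definition: a tree is height-balanced if, at every node, |h(left) - h(right)| <= 1 (empty subtree has height -1).
Bottom-up per-node check:
  node 49: h_left=-1, h_right=-1, diff=0 [OK], height=0
  node 45: h_left=-1, h_right=0, diff=1 [OK], height=1
  node 44: h_left=-1, h_right=1, diff=2 [FAIL (|-1-1|=2 > 1)], height=2
  node 43: h_left=-1, h_right=2, diff=3 [FAIL (|-1-2|=3 > 1)], height=3
  node 34: h_left=-1, h_right=3, diff=4 [FAIL (|-1-3|=4 > 1)], height=4
  node 32: h_left=-1, h_right=4, diff=5 [FAIL (|-1-4|=5 > 1)], height=5
  node 27: h_left=-1, h_right=5, diff=6 [FAIL (|-1-5|=6 > 1)], height=6
  node 17: h_left=-1, h_right=6, diff=7 [FAIL (|-1-6|=7 > 1)], height=7
  node 15: h_left=-1, h_right=7, diff=8 [FAIL (|-1-7|=8 > 1)], height=8
  node 10: h_left=-1, h_right=8, diff=9 [FAIL (|-1-8|=9 > 1)], height=9
Node 44 violates the condition: |-1 - 1| = 2 > 1.
Result: Not balanced


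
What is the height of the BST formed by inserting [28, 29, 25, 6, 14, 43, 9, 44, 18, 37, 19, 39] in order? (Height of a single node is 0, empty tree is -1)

Insertion order: [28, 29, 25, 6, 14, 43, 9, 44, 18, 37, 19, 39]
Tree (level-order array): [28, 25, 29, 6, None, None, 43, None, 14, 37, 44, 9, 18, None, 39, None, None, None, None, None, 19]
Compute height bottom-up (empty subtree = -1):
  height(9) = 1 + max(-1, -1) = 0
  height(19) = 1 + max(-1, -1) = 0
  height(18) = 1 + max(-1, 0) = 1
  height(14) = 1 + max(0, 1) = 2
  height(6) = 1 + max(-1, 2) = 3
  height(25) = 1 + max(3, -1) = 4
  height(39) = 1 + max(-1, -1) = 0
  height(37) = 1 + max(-1, 0) = 1
  height(44) = 1 + max(-1, -1) = 0
  height(43) = 1 + max(1, 0) = 2
  height(29) = 1 + max(-1, 2) = 3
  height(28) = 1 + max(4, 3) = 5
Height = 5


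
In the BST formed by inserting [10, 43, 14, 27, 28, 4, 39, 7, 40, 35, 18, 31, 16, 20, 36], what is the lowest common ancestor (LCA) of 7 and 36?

Tree insertion order: [10, 43, 14, 27, 28, 4, 39, 7, 40, 35, 18, 31, 16, 20, 36]
Tree (level-order array): [10, 4, 43, None, 7, 14, None, None, None, None, 27, 18, 28, 16, 20, None, 39, None, None, None, None, 35, 40, 31, 36]
In a BST, the LCA of p=7, q=36 is the first node v on the
root-to-leaf path with p <= v <= q (go left if both < v, right if both > v).
Walk from root:
  at 10: 7 <= 10 <= 36, this is the LCA
LCA = 10


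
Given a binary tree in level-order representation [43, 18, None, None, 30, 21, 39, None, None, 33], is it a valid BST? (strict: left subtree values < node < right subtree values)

Level-order array: [43, 18, None, None, 30, 21, 39, None, None, 33]
Validate using subtree bounds (lo, hi): at each node, require lo < value < hi,
then recurse left with hi=value and right with lo=value.
Preorder trace (stopping at first violation):
  at node 43 with bounds (-inf, +inf): OK
  at node 18 with bounds (-inf, 43): OK
  at node 30 with bounds (18, 43): OK
  at node 21 with bounds (18, 30): OK
  at node 39 with bounds (30, 43): OK
  at node 33 with bounds (30, 39): OK
No violation found at any node.
Result: Valid BST


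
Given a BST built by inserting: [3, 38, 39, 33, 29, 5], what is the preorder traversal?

Tree insertion order: [3, 38, 39, 33, 29, 5]
Tree (level-order array): [3, None, 38, 33, 39, 29, None, None, None, 5]
Preorder traversal: [3, 38, 33, 29, 5, 39]


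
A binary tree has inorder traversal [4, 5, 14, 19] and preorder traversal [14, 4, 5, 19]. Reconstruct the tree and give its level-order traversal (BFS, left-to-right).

Inorder:  [4, 5, 14, 19]
Preorder: [14, 4, 5, 19]
Algorithm: preorder visits root first, so consume preorder in order;
for each root, split the current inorder slice at that value into
left-subtree inorder and right-subtree inorder, then recurse.
Recursive splits:
  root=14; inorder splits into left=[4, 5], right=[19]
  root=4; inorder splits into left=[], right=[5]
  root=5; inorder splits into left=[], right=[]
  root=19; inorder splits into left=[], right=[]
Reconstructed level-order: [14, 4, 19, 5]


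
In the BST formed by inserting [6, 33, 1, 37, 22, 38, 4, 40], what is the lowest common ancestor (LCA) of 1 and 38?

Tree insertion order: [6, 33, 1, 37, 22, 38, 4, 40]
Tree (level-order array): [6, 1, 33, None, 4, 22, 37, None, None, None, None, None, 38, None, 40]
In a BST, the LCA of p=1, q=38 is the first node v on the
root-to-leaf path with p <= v <= q (go left if both < v, right if both > v).
Walk from root:
  at 6: 1 <= 6 <= 38, this is the LCA
LCA = 6


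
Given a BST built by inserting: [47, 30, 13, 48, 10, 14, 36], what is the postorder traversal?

Tree insertion order: [47, 30, 13, 48, 10, 14, 36]
Tree (level-order array): [47, 30, 48, 13, 36, None, None, 10, 14]
Postorder traversal: [10, 14, 13, 36, 30, 48, 47]


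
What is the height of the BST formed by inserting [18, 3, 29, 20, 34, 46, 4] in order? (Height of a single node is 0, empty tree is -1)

Insertion order: [18, 3, 29, 20, 34, 46, 4]
Tree (level-order array): [18, 3, 29, None, 4, 20, 34, None, None, None, None, None, 46]
Compute height bottom-up (empty subtree = -1):
  height(4) = 1 + max(-1, -1) = 0
  height(3) = 1 + max(-1, 0) = 1
  height(20) = 1 + max(-1, -1) = 0
  height(46) = 1 + max(-1, -1) = 0
  height(34) = 1 + max(-1, 0) = 1
  height(29) = 1 + max(0, 1) = 2
  height(18) = 1 + max(1, 2) = 3
Height = 3


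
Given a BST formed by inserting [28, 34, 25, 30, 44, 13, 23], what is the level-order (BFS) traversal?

Tree insertion order: [28, 34, 25, 30, 44, 13, 23]
Tree (level-order array): [28, 25, 34, 13, None, 30, 44, None, 23]
BFS from the root, enqueuing left then right child of each popped node:
  queue [28] -> pop 28, enqueue [25, 34], visited so far: [28]
  queue [25, 34] -> pop 25, enqueue [13], visited so far: [28, 25]
  queue [34, 13] -> pop 34, enqueue [30, 44], visited so far: [28, 25, 34]
  queue [13, 30, 44] -> pop 13, enqueue [23], visited so far: [28, 25, 34, 13]
  queue [30, 44, 23] -> pop 30, enqueue [none], visited so far: [28, 25, 34, 13, 30]
  queue [44, 23] -> pop 44, enqueue [none], visited so far: [28, 25, 34, 13, 30, 44]
  queue [23] -> pop 23, enqueue [none], visited so far: [28, 25, 34, 13, 30, 44, 23]
Result: [28, 25, 34, 13, 30, 44, 23]


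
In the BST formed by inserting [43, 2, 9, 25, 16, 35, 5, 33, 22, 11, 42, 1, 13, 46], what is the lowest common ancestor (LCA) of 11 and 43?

Tree insertion order: [43, 2, 9, 25, 16, 35, 5, 33, 22, 11, 42, 1, 13, 46]
Tree (level-order array): [43, 2, 46, 1, 9, None, None, None, None, 5, 25, None, None, 16, 35, 11, 22, 33, 42, None, 13]
In a BST, the LCA of p=11, q=43 is the first node v on the
root-to-leaf path with p <= v <= q (go left if both < v, right if both > v).
Walk from root:
  at 43: 11 <= 43 <= 43, this is the LCA
LCA = 43


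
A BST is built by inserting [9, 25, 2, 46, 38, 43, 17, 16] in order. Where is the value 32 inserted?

Starting tree (level order): [9, 2, 25, None, None, 17, 46, 16, None, 38, None, None, None, None, 43]
Insertion path: 9 -> 25 -> 46 -> 38
Result: insert 32 as left child of 38
Final tree (level order): [9, 2, 25, None, None, 17, 46, 16, None, 38, None, None, None, 32, 43]


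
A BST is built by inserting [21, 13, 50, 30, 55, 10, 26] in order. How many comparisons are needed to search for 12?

Search path for 12: 21 -> 13 -> 10
Found: False
Comparisons: 3


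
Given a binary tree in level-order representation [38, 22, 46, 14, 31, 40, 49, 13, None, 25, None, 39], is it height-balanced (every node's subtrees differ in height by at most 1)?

Tree (level-order array): [38, 22, 46, 14, 31, 40, 49, 13, None, 25, None, 39]
Definition: a tree is height-balanced if, at every node, |h(left) - h(right)| <= 1 (empty subtree has height -1).
Bottom-up per-node check:
  node 13: h_left=-1, h_right=-1, diff=0 [OK], height=0
  node 14: h_left=0, h_right=-1, diff=1 [OK], height=1
  node 25: h_left=-1, h_right=-1, diff=0 [OK], height=0
  node 31: h_left=0, h_right=-1, diff=1 [OK], height=1
  node 22: h_left=1, h_right=1, diff=0 [OK], height=2
  node 39: h_left=-1, h_right=-1, diff=0 [OK], height=0
  node 40: h_left=0, h_right=-1, diff=1 [OK], height=1
  node 49: h_left=-1, h_right=-1, diff=0 [OK], height=0
  node 46: h_left=1, h_right=0, diff=1 [OK], height=2
  node 38: h_left=2, h_right=2, diff=0 [OK], height=3
All nodes satisfy the balance condition.
Result: Balanced


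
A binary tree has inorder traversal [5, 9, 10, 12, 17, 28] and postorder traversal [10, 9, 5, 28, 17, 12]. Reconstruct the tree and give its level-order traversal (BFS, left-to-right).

Inorder:   [5, 9, 10, 12, 17, 28]
Postorder: [10, 9, 5, 28, 17, 12]
Algorithm: postorder visits root last, so walk postorder right-to-left;
each value is the root of the current inorder slice — split it at that
value, recurse on the right subtree first, then the left.
Recursive splits:
  root=12; inorder splits into left=[5, 9, 10], right=[17, 28]
  root=17; inorder splits into left=[], right=[28]
  root=28; inorder splits into left=[], right=[]
  root=5; inorder splits into left=[], right=[9, 10]
  root=9; inorder splits into left=[], right=[10]
  root=10; inorder splits into left=[], right=[]
Reconstructed level-order: [12, 5, 17, 9, 28, 10]


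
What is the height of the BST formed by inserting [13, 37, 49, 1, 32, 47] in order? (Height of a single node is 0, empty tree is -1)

Insertion order: [13, 37, 49, 1, 32, 47]
Tree (level-order array): [13, 1, 37, None, None, 32, 49, None, None, 47]
Compute height bottom-up (empty subtree = -1):
  height(1) = 1 + max(-1, -1) = 0
  height(32) = 1 + max(-1, -1) = 0
  height(47) = 1 + max(-1, -1) = 0
  height(49) = 1 + max(0, -1) = 1
  height(37) = 1 + max(0, 1) = 2
  height(13) = 1 + max(0, 2) = 3
Height = 3


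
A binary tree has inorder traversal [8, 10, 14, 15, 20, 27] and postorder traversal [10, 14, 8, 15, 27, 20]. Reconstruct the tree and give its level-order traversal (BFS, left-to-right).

Inorder:   [8, 10, 14, 15, 20, 27]
Postorder: [10, 14, 8, 15, 27, 20]
Algorithm: postorder visits root last, so walk postorder right-to-left;
each value is the root of the current inorder slice — split it at that
value, recurse on the right subtree first, then the left.
Recursive splits:
  root=20; inorder splits into left=[8, 10, 14, 15], right=[27]
  root=27; inorder splits into left=[], right=[]
  root=15; inorder splits into left=[8, 10, 14], right=[]
  root=8; inorder splits into left=[], right=[10, 14]
  root=14; inorder splits into left=[10], right=[]
  root=10; inorder splits into left=[], right=[]
Reconstructed level-order: [20, 15, 27, 8, 14, 10]


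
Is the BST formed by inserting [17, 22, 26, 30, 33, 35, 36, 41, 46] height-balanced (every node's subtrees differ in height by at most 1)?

Tree (level-order array): [17, None, 22, None, 26, None, 30, None, 33, None, 35, None, 36, None, 41, None, 46]
Definition: a tree is height-balanced if, at every node, |h(left) - h(right)| <= 1 (empty subtree has height -1).
Bottom-up per-node check:
  node 46: h_left=-1, h_right=-1, diff=0 [OK], height=0
  node 41: h_left=-1, h_right=0, diff=1 [OK], height=1
  node 36: h_left=-1, h_right=1, diff=2 [FAIL (|-1-1|=2 > 1)], height=2
  node 35: h_left=-1, h_right=2, diff=3 [FAIL (|-1-2|=3 > 1)], height=3
  node 33: h_left=-1, h_right=3, diff=4 [FAIL (|-1-3|=4 > 1)], height=4
  node 30: h_left=-1, h_right=4, diff=5 [FAIL (|-1-4|=5 > 1)], height=5
  node 26: h_left=-1, h_right=5, diff=6 [FAIL (|-1-5|=6 > 1)], height=6
  node 22: h_left=-1, h_right=6, diff=7 [FAIL (|-1-6|=7 > 1)], height=7
  node 17: h_left=-1, h_right=7, diff=8 [FAIL (|-1-7|=8 > 1)], height=8
Node 36 violates the condition: |-1 - 1| = 2 > 1.
Result: Not balanced
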